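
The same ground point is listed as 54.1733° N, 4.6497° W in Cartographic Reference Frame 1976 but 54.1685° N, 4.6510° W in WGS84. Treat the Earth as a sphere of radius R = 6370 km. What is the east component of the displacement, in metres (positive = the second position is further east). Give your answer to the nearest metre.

ΔE = -85 m

Δφ = 54.1685° − 54.1733° = -0.0048°; Δλ = -4.6510° − -4.6497° = -0.0013°.
1° along a meridian = πR/180 = 111177 m.
ΔN = Δφ × 111177 = -533.7 m; ΔE = Δλ × 111177 × cos(54.1733°) = -0.0013 × 111177 × 0.585336 = -84.6 m.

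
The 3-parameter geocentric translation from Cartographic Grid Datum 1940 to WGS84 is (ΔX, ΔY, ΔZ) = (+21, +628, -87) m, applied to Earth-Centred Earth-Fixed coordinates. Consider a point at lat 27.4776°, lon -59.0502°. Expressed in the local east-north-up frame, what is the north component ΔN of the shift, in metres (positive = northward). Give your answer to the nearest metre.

ΔN = 166 m

At φ = 27.4776°, λ = -59.0502°: sin φ = 0.461402, cos φ = 0.887191, sin λ = -0.857618, cos λ = 0.514287.
ΔN = −sin φ cos λ·ΔX − sin φ sin λ·ΔY + cos φ·ΔZ = −(0.461402)(0.514287)(21) − (0.461402)(-0.857618)(628) + (0.887191)(-87) = 166.33 m.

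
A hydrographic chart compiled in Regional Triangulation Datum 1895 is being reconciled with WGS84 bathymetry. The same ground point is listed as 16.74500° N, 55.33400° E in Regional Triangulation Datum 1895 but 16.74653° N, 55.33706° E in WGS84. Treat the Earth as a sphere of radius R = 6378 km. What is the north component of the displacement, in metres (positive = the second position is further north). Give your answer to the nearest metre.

Δφ = 16.74653° − 16.74500° = +0.00153°; Δλ = 55.33706° − 55.33400° = +0.00306°.
1° along a meridian = πR/180 = 111317 m.
ΔN = Δφ × 111317 = 170.3 m; ΔE = Δλ × 111317 × cos(16.74500°) = +0.00306 × 111317 × 0.957597 = 326.2 m.

ΔN = 170 m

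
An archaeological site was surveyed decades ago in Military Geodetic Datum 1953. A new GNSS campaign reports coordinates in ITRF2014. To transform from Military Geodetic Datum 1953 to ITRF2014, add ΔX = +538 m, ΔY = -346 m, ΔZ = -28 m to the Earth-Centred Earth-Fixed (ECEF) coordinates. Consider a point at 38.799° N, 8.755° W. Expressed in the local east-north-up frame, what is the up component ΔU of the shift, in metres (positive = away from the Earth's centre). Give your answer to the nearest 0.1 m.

ΔU = 437.9 m

The local up (radial) axis is (cos φ cos λ, cos φ sin λ, sin φ), giving ΔU = 414.404 + 41.044 − 17.545 = 437.90 m.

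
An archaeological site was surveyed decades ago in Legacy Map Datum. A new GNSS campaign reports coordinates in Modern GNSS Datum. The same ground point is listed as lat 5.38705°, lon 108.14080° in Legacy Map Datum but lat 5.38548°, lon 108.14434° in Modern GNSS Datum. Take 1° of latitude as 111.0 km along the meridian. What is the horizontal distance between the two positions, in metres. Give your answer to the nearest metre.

428 m

Δφ = 5.38548° − 5.38705° = -0.00157°; Δλ = 108.14434° − 108.14080° = +0.00354°.
ΔN = Δφ × 111000 = -174.3 m; ΔE = Δλ × 111000 × cos(5.38705°) = +0.00354 × 111000 × 0.995583 = 391.2 m.
Distance = √(ΔE² + ΔN²) = √(391.2² + (-174.3)²) = 428.3 m.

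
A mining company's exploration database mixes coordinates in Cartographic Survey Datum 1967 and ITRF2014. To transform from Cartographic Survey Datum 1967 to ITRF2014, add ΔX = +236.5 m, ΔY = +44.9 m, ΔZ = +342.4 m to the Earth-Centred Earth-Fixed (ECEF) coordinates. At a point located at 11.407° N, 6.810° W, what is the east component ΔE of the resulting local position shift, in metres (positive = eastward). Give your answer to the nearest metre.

ΔE = 73 m

The local east axis at (φ, λ) is (−sin λ, cos λ, 0), so ΔE = −sin(-6.810°)·236.5 + cos(-6.810°)·44.9 = 72.63 m.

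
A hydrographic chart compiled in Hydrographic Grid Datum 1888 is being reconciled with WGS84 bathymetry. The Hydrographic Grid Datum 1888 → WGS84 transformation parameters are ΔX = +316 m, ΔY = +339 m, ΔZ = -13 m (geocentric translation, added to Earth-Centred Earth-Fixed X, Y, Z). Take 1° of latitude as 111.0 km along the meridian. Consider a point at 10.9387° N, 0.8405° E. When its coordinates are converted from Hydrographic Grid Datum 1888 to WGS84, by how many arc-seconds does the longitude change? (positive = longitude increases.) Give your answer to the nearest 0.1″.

Δλ = 11.0″

sin φ = 0.189759, cos φ = 0.981831, sin λ = 0.014669, cos λ = 0.999892.
East component: ΔE = −sin λ·ΔX + cos λ·ΔY = −(0.014669)(316) + (0.999892)(339) = 334.33 m.
1° of latitude spans 111000 m; at latitude φ, 1° of longitude spans that × cos φ = 108983.2 m, so Δλ = 334.33 / 108983.2 × 3600 = 11.044″.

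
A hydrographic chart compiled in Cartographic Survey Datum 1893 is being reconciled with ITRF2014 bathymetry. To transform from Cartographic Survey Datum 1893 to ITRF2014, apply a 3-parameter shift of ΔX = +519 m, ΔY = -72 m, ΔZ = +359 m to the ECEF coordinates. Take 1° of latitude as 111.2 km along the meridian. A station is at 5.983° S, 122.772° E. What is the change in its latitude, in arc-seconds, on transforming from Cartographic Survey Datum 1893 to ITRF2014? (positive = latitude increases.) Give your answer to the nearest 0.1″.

sin φ = -0.104233, cos φ = 0.994553, sin λ = 0.840831, cos λ = -0.541297.
North component: ΔN = −sin φ cos λ·ΔX − sin φ sin λ·ΔY + cos φ·ΔZ = −(-0.104233)(-0.541297)(519) − (-0.104233)(0.840831)(-72) + (0.994553)(359) = 321.45 m.
1° of latitude spans 111200 m, so Δφ = 321.45 / 111200 × 3600 = 10.407″.

Δφ = 10.4″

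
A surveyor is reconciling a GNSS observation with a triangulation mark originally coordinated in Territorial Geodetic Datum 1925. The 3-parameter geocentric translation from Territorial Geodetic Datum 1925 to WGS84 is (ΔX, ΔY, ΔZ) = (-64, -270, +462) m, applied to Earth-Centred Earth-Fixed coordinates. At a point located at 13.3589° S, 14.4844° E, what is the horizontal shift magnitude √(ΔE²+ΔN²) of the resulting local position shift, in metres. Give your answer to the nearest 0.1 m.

The local east axis at (φ, λ) is (−sin λ, cos λ, 0), so ΔE = −sin(14.4844°)·(-64) + cos(14.4844°)·(-270) = -245.41 m.
The local north axis is (−sin φ cos λ, −sin φ sin λ, cos φ), giving ΔN = -14.317 − 15.603 + 449.499 = 419.58 m.
Horizontal magnitude = √(ΔE² + ΔN²) = √((-245.41)² + 419.58²) = 486.08 m.

486.1 m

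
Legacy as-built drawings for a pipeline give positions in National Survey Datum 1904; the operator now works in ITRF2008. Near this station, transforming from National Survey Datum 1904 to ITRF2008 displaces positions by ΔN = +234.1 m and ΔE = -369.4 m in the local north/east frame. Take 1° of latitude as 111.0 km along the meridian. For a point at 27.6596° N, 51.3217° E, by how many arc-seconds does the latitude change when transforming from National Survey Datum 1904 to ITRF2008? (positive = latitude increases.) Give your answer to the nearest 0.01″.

Δφ = 7.59″

1° of latitude = 111.0 km, so Δφ = 234.1 / 111000 = 0.0021090° = 7.592″.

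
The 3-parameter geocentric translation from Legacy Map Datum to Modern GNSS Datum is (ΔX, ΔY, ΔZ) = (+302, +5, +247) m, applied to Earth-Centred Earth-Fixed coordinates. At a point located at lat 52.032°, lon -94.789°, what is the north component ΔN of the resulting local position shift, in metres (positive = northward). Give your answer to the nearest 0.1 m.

At φ = 52.032°, λ = -94.789°: sin φ = 0.788354, cos φ = 0.615221, sin λ = -0.996509, cos λ = -0.083487.
ΔN = −sin φ cos λ·ΔX − sin φ sin λ·ΔY + cos φ·ΔZ = −(0.788354)(-0.083487)(302) − (0.788354)(-0.996509)(5) + (0.615221)(247) = 175.76 m.

ΔN = 175.8 m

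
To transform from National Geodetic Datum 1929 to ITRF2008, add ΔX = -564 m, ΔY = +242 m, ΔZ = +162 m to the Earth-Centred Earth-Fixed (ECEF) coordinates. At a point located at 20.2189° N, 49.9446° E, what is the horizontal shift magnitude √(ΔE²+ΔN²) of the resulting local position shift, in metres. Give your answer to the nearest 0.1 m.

625.0 m

The local east axis at (φ, λ) is (−sin λ, cos λ, 0), so ΔE = −sin(49.9446°)·(-564) + cos(49.9446°)·242 = 587.43 m.
The local north axis is (−sin φ cos λ, −sin φ sin λ, cos φ), giving ΔN = 125.438 − 64.018 + 152.017 = 213.44 m.
Horizontal magnitude = √(ΔE² + ΔN²) = √(587.43² + 213.44²) = 625.01 m.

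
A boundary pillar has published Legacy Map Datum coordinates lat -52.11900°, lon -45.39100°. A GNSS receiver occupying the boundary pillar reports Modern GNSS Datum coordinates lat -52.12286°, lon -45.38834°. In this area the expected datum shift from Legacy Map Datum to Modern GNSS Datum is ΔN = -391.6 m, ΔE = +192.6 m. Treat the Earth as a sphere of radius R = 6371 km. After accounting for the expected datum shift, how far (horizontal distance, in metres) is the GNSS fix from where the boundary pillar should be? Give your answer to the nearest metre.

Observed coordinate differences: Δφ = -0.00386°, Δλ = +0.00266°.
Converting to metres (1° lat = 111195 m, cos φ = 0.614023): observed ΔN = -429.2 m, observed ΔE = 181.6 m.
Subtracting the expected shift leaves a residual of -429.2 − (-391.6) = -37.6 m north and 181.6 − (192.6) = -11.0 m east.
Residual distance = √((-37.6)² + (-11.0)²) = 39.2 m.

39 m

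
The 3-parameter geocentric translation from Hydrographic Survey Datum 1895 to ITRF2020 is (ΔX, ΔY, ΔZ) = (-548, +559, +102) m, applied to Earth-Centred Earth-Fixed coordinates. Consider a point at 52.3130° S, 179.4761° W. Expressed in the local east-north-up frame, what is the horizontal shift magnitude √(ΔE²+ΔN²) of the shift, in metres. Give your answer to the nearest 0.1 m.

The local east axis at (φ, λ) is (−sin λ, cos λ, 0), so ΔE = −sin(-179.4761°)·(-548) + cos(-179.4761°)·559 = -563.99 m.
The local north axis is (−sin φ cos λ, −sin φ sin λ, cos φ), giving ΔN = 433.648 − 4.045 + 62.357 = 491.96 m.
Horizontal magnitude = √(ΔE² + ΔN²) = √((-563.99)² + 491.96²) = 748.40 m.

748.4 m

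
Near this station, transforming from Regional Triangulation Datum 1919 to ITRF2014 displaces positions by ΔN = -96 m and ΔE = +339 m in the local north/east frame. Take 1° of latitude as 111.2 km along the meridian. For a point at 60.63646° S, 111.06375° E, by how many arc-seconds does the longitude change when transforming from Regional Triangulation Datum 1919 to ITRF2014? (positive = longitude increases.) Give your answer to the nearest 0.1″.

Δλ = 22.4″

At latitude -60.63646°, cos φ = 0.490349.
1° of longitude at this latitude = 111.2 × cos φ = 54.53 km, so Δλ = 339.0 / 54526.8 = 0.0062171° = 22.382″.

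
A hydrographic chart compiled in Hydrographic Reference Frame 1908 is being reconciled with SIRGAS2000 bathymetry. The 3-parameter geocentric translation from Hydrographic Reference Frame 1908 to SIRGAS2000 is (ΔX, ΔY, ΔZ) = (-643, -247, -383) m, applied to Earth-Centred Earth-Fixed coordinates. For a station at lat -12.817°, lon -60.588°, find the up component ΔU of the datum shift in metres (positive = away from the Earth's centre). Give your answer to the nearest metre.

ΔU = -13 m

The local up (radial) axis is (cos φ cos λ, cos φ sin λ, sin φ), giving ΔU = -307.901 + 209.803 + 84.964 = -13.13 m.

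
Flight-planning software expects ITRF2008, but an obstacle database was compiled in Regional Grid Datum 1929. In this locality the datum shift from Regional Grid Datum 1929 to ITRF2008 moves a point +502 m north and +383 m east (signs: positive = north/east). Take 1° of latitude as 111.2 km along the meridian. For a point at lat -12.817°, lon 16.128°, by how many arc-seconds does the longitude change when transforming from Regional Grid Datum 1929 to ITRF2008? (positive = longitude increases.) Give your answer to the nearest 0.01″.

Δλ = 12.72″

At latitude -12.817°, cos φ = 0.975084.
1° of longitude at this latitude = 111.2 × cos φ = 108.43 km, so Δλ = 383.0 / 108429.3 = 0.0035323° = 12.716″.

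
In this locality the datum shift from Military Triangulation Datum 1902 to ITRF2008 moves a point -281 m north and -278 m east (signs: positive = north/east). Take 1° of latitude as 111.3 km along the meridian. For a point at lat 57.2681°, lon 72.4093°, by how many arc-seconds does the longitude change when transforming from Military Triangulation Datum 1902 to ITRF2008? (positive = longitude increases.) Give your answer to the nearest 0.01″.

Δλ = -16.63″

At latitude 57.2681°, cos φ = 0.540709.
1° of longitude at this latitude = 111.3 × cos φ = 60.18 km, so Δλ = -278.0 / 60180.9 = -0.0046194° = -16.630″.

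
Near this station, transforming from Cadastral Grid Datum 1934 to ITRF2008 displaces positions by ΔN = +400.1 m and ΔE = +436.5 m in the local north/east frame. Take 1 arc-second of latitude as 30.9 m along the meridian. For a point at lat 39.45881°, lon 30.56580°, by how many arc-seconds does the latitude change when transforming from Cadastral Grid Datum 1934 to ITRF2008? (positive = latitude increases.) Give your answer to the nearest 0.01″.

1″ of latitude = 30.90 m, so Δφ = 400.1 / 30.90 = 12.948″.

Δφ = 12.95″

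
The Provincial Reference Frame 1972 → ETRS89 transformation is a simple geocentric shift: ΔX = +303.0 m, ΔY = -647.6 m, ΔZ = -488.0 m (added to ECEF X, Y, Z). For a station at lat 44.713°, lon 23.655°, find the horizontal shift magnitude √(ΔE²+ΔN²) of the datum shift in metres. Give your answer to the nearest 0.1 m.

At φ = 44.713°, λ = 23.655°: sin φ = 0.703556, cos φ = 0.710640, sin λ = 0.401228, cos λ = 0.915978.
ΔE = −sin λ·ΔX + cos λ·ΔY = −(0.401228)·(303.0) + (0.915978)·(-647.6) = -714.76 m.
ΔN = −sin φ cos λ·ΔX − sin φ sin λ·ΔY + cos φ·ΔZ = −(0.703556)(0.915978)(303.0) − (0.703556)(0.401228)(-647.6) + (0.710640)(-488.0) = -359.25 m.
Horizontal magnitude = √(ΔE² + ΔN²) = √((-714.76)² + (-359.25)²) = 799.96 m.

800.0 m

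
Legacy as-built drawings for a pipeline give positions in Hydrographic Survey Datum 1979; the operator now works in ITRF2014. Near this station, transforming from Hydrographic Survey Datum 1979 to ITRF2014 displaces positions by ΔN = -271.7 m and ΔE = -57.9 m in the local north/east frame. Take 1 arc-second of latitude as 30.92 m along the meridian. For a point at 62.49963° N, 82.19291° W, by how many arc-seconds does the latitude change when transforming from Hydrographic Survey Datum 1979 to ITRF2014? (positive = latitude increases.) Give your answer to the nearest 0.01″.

1″ of latitude = 30.92 m, so Δφ = -271.7 / 30.92 = -8.787″.

Δφ = -8.79″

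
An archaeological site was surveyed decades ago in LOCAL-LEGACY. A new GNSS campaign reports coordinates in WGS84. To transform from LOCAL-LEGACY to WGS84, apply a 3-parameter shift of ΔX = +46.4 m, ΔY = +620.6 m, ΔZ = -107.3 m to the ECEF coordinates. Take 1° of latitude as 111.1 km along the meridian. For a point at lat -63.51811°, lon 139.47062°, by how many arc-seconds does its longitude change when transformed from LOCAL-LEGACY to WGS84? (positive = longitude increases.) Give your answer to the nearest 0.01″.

Δλ = -36.47″

sin φ = -0.895075, cos φ = 0.445915, sin λ = 0.649838, cos λ = -0.760073.
East component: ΔE = −sin λ·ΔX + cos λ·ΔY = −(0.649838)(46.4) + (-0.760073)(620.6) = -501.85 m.
1° of latitude spans 111100 m; at latitude φ, 1° of longitude spans that × cos φ = 49541.1 m, so Δλ = -501.85 / 49541.1 × 3600 = -36.468″.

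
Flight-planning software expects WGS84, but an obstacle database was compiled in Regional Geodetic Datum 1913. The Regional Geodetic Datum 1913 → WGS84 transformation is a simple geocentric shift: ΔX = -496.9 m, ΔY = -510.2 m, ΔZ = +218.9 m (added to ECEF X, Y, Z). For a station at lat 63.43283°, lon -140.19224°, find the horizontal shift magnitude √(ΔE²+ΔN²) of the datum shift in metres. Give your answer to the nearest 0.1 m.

At φ = 63.43283°, λ = -140.19224°: sin φ = 0.894411, cos φ = 0.447247, sin λ = -0.640214, cos λ = -0.768197.
ΔE = −sin λ·ΔX + cos λ·ΔY = −(-0.640214)·(-496.9) + (-0.768197)·(-510.2) = 73.81 m.
ΔN = −sin φ cos λ·ΔX − sin φ sin λ·ΔY + cos φ·ΔZ = −(0.894411)(-0.768197)(-496.9) − (0.894411)(-0.640214)(-510.2) + (0.447247)(218.9) = -535.66 m.
Horizontal magnitude = √(ΔE² + ΔN²) = √(73.81² + (-535.66)²) = 540.72 m.

540.7 m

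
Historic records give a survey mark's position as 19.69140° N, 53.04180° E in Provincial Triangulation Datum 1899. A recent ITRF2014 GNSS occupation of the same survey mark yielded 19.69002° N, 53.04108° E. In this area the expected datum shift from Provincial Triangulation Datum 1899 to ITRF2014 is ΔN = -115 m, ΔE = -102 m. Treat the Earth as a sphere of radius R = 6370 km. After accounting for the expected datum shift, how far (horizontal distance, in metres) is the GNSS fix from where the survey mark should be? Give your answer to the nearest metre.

Observed coordinate differences: Δφ = -0.00138°, Δλ = -0.00072°.
Converting to metres (1° lat = 111177 m, cos φ = 0.941521): observed ΔN = -153.4 m, observed ΔE = -75.4 m.
Subtracting the expected shift leaves a residual of -153.4 − (-115) = -38.4 m north and -75.4 − (-102) = 26.6 m east.
Residual distance = √((-38.4)² + 26.6²) = 46.8 m.

47 m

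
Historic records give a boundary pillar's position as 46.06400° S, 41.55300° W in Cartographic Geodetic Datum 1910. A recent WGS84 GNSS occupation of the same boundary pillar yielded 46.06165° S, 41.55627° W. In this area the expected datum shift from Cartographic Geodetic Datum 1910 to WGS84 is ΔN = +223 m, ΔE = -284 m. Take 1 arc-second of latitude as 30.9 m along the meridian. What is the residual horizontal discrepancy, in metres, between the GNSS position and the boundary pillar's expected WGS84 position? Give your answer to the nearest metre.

50 m

Observed coordinate differences: Δφ = +0.00235°, Δλ = -0.00327°.
Converting to metres (1° lat = 111240 m, cos φ = 0.693854): observed ΔN = 261.4 m, observed ΔE = -252.4 m.
Subtracting the expected shift leaves a residual of 261.4 − (223) = 38.4 m north and -252.4 − (-284) = 31.6 m east.
Residual distance = √(38.4² + 31.6²) = 49.7 m.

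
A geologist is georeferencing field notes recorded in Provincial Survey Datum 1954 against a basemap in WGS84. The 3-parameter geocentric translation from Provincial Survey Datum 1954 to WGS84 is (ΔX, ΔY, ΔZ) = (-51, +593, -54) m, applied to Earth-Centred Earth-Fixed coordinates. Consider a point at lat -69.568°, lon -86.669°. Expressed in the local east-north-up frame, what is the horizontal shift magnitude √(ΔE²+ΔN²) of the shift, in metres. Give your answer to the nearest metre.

At φ = -69.568°, λ = -86.669°: sin φ = -0.937087, cos φ = 0.349095, sin λ = -0.998311, cos λ = 0.058104.
ΔE = −sin λ·ΔX + cos λ·ΔY = −(-0.998311)·(-51) + (0.058104)·(593) = -16.46 m.
ΔN = −sin φ cos λ·ΔX − sin φ sin λ·ΔY + cos φ·ΔZ = −(-0.937087)(0.058104)(-51) − (-0.937087)(-0.998311)(593) + (0.349095)(-54) = -576.38 m.
Horizontal magnitude = √(ΔE² + ΔN²) = √((-16.46)² + (-576.38)²) = 576.62 m.

577 m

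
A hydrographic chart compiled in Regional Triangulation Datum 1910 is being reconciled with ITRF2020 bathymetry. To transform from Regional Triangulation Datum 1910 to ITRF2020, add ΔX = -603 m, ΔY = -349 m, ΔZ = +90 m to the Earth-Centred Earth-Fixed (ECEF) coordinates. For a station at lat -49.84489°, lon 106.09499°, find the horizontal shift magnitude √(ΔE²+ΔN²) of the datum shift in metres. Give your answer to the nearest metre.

The local east axis at (φ, λ) is (−sin λ, cos λ, 0), so ΔE = −sin(106.09499°)·(-603) + cos(106.09499°)·(-349) = 676.12 m.
The local north axis is (−sin φ cos λ, −sin φ sin λ, cos φ), giving ΔN = 127.768 − 256.286 + 58.037 = -70.48 m.
Horizontal magnitude = √(ΔE² + ΔN²) = √(676.12² + (-70.48)²) = 679.78 m.

680 m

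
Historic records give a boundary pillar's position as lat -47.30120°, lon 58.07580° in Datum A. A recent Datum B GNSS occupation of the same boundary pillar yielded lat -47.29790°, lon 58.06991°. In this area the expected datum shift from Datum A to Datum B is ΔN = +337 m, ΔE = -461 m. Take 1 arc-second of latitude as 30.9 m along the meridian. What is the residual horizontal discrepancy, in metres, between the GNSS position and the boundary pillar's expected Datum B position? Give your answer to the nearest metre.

34 m

Observed coordinate differences: Δφ = +0.00330°, Δλ = -0.00589°.
Converting to metres (1° lat = 111240 m, cos φ = 0.678144): observed ΔN = 367.1 m, observed ΔE = -444.3 m.
Subtracting the expected shift leaves a residual of 367.1 − (337) = 30.1 m north and -444.3 − (-461) = 16.7 m east.
Residual distance = √(30.1² + 16.7²) = 34.4 m.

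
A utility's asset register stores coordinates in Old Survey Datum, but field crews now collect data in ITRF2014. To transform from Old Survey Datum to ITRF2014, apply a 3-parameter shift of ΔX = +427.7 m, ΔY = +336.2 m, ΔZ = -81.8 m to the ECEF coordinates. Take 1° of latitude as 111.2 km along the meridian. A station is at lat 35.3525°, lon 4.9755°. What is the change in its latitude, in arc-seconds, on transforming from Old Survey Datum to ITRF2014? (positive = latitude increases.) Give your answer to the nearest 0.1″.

Δφ = -10.7″

sin φ = 0.578605, cos φ = 0.815608, sin λ = 0.086730, cos λ = 0.996232.
North component: ΔN = −sin φ cos λ·ΔX − sin φ sin λ·ΔY + cos φ·ΔZ = −(0.578605)(0.996232)(427.7) − (0.578605)(0.086730)(336.2) + (0.815608)(-81.8) = -330.12 m.
1° of latitude spans 111200 m, so Δφ = -330.12 / 111200 × 3600 = -10.687″.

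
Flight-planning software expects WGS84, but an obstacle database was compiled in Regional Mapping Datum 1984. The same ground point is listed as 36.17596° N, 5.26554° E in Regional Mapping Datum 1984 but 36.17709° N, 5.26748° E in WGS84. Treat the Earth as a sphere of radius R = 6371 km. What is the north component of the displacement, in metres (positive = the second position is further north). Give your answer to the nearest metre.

Δφ = 36.17709° − 36.17596° = +0.00113°; Δλ = 5.26748° − 5.26554° = +0.00194°.
1° along a meridian = πR/180 = 111195 m.
ΔN = Δφ × 111195 = 125.7 m; ΔE = Δλ × 111195 × cos(36.17596°) = +0.00194 × 111195 × 0.807208 = 174.1 m.

ΔN = 126 m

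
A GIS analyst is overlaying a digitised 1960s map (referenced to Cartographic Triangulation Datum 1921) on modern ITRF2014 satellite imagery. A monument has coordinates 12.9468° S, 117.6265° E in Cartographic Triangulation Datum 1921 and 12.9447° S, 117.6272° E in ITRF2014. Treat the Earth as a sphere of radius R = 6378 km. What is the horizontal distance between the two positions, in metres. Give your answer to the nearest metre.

246 m

Δφ = -12.9447° − -12.9468° = +0.0021°; Δλ = 117.6272° − 117.6265° = +0.0007°.
1° along a meridian = πR/180 = 111317 m.
ΔN = Δφ × 111317 = 233.8 m; ΔE = Δλ × 111317 × cos(-12.9468°) = +0.0007 × 111317 × 0.974579 = 75.9 m.
Distance = √(ΔE² + ΔN²) = √(75.9² + 233.8²) = 245.8 m.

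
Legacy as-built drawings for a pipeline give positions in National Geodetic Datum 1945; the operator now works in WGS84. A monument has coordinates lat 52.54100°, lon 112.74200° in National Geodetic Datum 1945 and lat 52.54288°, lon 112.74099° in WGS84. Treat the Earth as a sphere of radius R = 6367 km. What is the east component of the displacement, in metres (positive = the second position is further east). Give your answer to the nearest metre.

ΔE = -68 m

Δφ = 52.54288° − 52.54100° = +0.00188°; Δλ = 112.74099° − 112.74200° = -0.00101°.
1° along a meridian = πR/180 = 111125 m.
ΔN = Δφ × 111125 = 208.9 m; ΔE = Δλ × 111125 × cos(52.54100°) = -0.00101 × 111125 × 0.608194 = -68.3 m.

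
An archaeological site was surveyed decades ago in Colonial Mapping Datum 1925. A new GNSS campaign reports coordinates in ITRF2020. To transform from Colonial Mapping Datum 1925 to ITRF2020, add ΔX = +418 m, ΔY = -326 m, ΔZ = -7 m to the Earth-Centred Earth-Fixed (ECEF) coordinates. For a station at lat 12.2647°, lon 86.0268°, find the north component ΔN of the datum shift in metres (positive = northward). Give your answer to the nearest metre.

ΔN = 56 m

The local north axis is (−sin φ cos λ, −sin φ sin λ, cos φ), giving ΔN = -6.153 + 69.085 − 6.840 = 56.09 m.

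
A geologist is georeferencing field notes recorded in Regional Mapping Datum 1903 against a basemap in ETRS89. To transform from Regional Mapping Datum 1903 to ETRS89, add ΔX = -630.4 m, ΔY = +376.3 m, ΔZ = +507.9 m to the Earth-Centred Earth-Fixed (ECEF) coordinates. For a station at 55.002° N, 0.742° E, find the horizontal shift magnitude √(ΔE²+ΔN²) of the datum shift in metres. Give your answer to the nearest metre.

The local east axis at (φ, λ) is (−sin λ, cos λ, 0), so ΔE = −sin(0.742°)·(-630.4) + cos(0.742°)·376.3 = 384.43 m.
The local north axis is (−sin φ cos λ, −sin φ sin λ, cos φ), giving ΔN = 516.363 − 3.992 + 291.305 = 803.68 m.
Horizontal magnitude = √(ΔE² + ΔN²) = √(384.43² + 803.68²) = 890.89 m.

891 m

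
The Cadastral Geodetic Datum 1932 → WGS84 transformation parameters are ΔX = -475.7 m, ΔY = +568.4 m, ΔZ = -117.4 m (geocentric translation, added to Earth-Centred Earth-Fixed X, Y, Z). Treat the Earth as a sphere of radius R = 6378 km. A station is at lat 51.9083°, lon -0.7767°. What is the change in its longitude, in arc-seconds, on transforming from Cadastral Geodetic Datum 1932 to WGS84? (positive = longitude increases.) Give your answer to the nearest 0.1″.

sin φ = 0.787024, cos φ = 0.616922, sin λ = -0.013556, cos λ = 0.999908.
East component: ΔE = −sin λ·ΔX + cos λ·ΔY = −(-0.013556)(-475.7) + (0.999908)(568.4) = 561.90 m.
1° of latitude spans πR/180 = 111317 m; at latitude φ, 1° of longitude spans that × cos φ = 68674.0 m, so Δλ = 561.90 / 68674.0 × 3600 = 29.456″.

Δλ = 29.5″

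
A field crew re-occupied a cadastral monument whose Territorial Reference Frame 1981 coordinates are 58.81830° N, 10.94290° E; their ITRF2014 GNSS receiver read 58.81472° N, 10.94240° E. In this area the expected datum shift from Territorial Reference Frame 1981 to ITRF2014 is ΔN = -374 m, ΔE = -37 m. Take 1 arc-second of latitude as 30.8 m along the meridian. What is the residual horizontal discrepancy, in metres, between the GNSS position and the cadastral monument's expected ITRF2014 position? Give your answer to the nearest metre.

24 m

Observed coordinate differences: Δφ = -0.00358°, Δλ = -0.00050°.
Converting to metres (1° lat = 110880 m, cos φ = 0.517754): observed ΔN = -397.0 m, observed ΔE = -28.7 m.
Subtracting the expected shift leaves a residual of -397.0 − (-374) = -23.0 m north and -28.7 − (-37) = 8.3 m east.
Residual distance = √((-23.0)² + 8.3²) = 24.4 m.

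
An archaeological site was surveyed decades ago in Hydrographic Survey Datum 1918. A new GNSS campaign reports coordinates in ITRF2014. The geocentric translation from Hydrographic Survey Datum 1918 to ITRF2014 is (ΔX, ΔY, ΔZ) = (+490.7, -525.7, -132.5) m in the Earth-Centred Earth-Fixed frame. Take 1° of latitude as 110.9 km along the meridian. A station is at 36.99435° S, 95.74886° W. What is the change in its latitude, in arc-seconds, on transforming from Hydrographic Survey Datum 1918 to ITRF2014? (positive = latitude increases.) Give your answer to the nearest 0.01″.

Δφ = 5.82″

sin φ = -0.601736, cos φ = 0.798695, sin λ = -0.994971, cos λ = -0.100168.
North component: ΔN = −sin φ cos λ·ΔX − sin φ sin λ·ΔY + cos φ·ΔZ = −(-0.601736)(-0.100168)(490.7) − (-0.601736)(-0.994971)(-525.7) + (0.798695)(-132.5) = 179.34 m.
1° of latitude spans 110900 m, so Δφ = 179.34 / 110900 × 3600 = 5.822″.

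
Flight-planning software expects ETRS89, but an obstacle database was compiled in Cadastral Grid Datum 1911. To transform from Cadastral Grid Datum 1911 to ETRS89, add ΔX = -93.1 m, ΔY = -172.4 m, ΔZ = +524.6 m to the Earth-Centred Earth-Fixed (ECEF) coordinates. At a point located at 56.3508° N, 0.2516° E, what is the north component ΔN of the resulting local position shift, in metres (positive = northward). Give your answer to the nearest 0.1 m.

At φ = 56.3508°, λ = 0.2516°: sin φ = 0.832446, cos φ = 0.554107, sin λ = 0.004391, cos λ = 0.999990.
ΔN = −sin φ cos λ·ΔX − sin φ sin λ·ΔY + cos φ·ΔZ = −(0.832446)(0.999990)(-93.1) − (0.832446)(0.004391)(-172.4) + (0.554107)(524.6) = 368.81 m.

ΔN = 368.8 m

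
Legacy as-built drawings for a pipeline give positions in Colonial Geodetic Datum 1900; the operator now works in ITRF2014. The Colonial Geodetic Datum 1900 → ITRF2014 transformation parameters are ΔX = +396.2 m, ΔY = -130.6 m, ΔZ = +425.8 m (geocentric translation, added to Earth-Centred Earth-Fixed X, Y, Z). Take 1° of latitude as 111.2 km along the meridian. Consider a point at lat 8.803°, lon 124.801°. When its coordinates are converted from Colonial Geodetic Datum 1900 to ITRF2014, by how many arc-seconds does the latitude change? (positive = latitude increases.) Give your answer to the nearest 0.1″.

sin φ = 0.153038, cos φ = 0.988220, sin λ = 0.821139, cos λ = -0.570728.
North component: ΔN = −sin φ cos λ·ΔX − sin φ sin λ·ΔY + cos φ·ΔZ = −(0.153038)(-0.570728)(396.2) − (0.153038)(0.821139)(-130.6) + (0.988220)(425.8) = 471.80 m.
1° of latitude spans 111200 m, so Δφ = 471.80 / 111200 × 3600 = 15.274″.

Δφ = 15.3″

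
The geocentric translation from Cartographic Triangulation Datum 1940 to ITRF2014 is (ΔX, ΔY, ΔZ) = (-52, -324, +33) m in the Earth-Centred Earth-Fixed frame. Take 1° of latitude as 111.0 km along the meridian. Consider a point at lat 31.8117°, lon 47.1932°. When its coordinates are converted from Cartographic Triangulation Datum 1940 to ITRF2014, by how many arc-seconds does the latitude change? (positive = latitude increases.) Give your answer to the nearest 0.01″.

sin φ = 0.527129, cos φ = 0.849785, sin λ = 0.733649, cos λ = 0.679528.
North component: ΔN = −sin φ cos λ·ΔX − sin φ sin λ·ΔY + cos φ·ΔZ = −(0.527129)(0.679528)(-52) − (0.527129)(0.733649)(-324) + (0.849785)(33) = 171.97 m.
1° of latitude spans 111000 m, so Δφ = 171.97 / 111000 × 3600 = 5.577″.

Δφ = 5.58″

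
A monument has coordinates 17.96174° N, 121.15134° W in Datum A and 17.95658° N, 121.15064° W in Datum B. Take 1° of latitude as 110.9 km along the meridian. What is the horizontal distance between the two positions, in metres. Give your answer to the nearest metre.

577 m

Δφ = 17.95658° − 17.96174° = -0.00516°; Δλ = -121.15064° − -121.15134° = +0.00070°.
ΔN = Δφ × 110900 = -572.2 m; ΔE = Δλ × 110900 × cos(17.96174°) = +0.00070 × 110900 × 0.951263 = 73.8 m.
Distance = √(ΔE² + ΔN²) = √(73.8² + (-572.2)²) = 577.0 m.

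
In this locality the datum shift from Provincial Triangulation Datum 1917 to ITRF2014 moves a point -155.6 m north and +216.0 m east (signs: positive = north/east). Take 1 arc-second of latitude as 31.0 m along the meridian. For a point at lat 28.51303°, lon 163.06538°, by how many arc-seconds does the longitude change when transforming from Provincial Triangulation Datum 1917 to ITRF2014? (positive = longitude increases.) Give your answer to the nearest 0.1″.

At latitude 28.51303°, cos φ = 0.878709.
1″ of longitude at this latitude = 31.00 × cos φ = 27.2400 m, so Δλ = 216.0 / 27.2400 = 7.930″.

Δλ = 7.9″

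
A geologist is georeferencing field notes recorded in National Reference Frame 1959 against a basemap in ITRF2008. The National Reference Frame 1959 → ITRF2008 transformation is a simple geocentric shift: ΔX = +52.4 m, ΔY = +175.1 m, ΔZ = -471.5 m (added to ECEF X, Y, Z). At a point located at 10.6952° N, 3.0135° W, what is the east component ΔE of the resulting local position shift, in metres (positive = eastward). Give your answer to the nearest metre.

At φ = 10.6952°, λ = -3.0135°: sin φ = 0.185584, cos φ = 0.982628, sin λ = -0.052571, cos λ = 0.998617.
ΔE = −sin λ·ΔX + cos λ·ΔY = −(-0.052571)·(52.4) + (0.998617)·(175.1) = 177.61 m.

ΔE = 178 m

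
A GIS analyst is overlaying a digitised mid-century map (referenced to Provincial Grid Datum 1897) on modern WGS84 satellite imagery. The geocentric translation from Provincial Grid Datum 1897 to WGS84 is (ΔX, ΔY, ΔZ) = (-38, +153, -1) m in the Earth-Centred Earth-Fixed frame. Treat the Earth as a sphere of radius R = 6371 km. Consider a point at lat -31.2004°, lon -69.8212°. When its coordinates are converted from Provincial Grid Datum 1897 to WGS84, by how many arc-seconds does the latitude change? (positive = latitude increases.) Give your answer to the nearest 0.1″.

Δφ = -2.7″

sin φ = -0.518033, cos φ = 0.855361, sin λ = -0.938621, cos λ = 0.344951.
North component: ΔN = −sin φ cos λ·ΔX − sin φ sin λ·ΔY + cos φ·ΔZ = −(-0.518033)(0.344951)(-38) − (-0.518033)(-0.938621)(153) + (0.855361)(-1) = -82.04 m.
1° of latitude spans πR/180 = 111195 m, so Δφ = -82.04 / 111195 × 3600 = -2.656″.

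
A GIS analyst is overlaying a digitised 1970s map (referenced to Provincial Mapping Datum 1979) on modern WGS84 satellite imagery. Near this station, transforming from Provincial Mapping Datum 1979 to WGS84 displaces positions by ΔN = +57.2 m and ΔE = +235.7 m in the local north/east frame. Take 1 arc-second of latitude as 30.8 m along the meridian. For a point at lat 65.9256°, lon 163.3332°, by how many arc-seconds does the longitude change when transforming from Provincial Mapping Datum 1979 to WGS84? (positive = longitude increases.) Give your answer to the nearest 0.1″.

Δλ = 18.8″

At latitude 65.9256°, cos φ = 0.407923.
1″ of longitude at this latitude = 30.80 × cos φ = 12.5640 m, so Δλ = 235.7 / 12.5640 = 18.760″.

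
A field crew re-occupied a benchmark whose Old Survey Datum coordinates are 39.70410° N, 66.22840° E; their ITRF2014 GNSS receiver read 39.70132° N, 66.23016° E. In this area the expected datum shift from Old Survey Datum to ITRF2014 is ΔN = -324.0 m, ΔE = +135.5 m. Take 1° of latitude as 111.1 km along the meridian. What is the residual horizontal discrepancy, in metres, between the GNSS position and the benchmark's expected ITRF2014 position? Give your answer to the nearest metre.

21 m

Observed coordinate differences: Δφ = -0.00278°, Δλ = +0.00176°.
Converting to metres (1° lat = 111100 m, cos φ = 0.769354): observed ΔN = -308.9 m, observed ΔE = 150.4 m.
Subtracting the expected shift leaves a residual of -308.9 − (-324.0) = 15.1 m north and 150.4 − (135.5) = 14.9 m east.
Residual distance = √(15.1² + 14.9²) = 21.3 m.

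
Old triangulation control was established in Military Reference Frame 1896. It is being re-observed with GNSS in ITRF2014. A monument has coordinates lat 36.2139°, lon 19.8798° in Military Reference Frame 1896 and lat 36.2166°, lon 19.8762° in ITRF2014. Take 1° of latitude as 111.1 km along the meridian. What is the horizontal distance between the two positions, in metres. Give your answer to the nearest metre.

441 m

Δφ = 36.2166° − 36.2139° = +0.0027°; Δλ = 19.8762° − 19.8798° = -0.0036°.
ΔN = Δφ × 111100 = 300.0 m; ΔE = Δλ × 111100 × cos(36.2139°) = -0.0036 × 111100 × 0.806817 = -322.7 m.
Distance = √(ΔE² + ΔN²) = √((-322.7)² + 300.0²) = 440.6 m.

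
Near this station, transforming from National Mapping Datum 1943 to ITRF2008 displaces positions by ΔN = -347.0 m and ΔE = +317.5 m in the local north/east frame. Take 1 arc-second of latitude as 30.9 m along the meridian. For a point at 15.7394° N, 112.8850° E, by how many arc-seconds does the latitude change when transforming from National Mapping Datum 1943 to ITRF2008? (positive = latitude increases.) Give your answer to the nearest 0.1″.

1″ of latitude = 30.90 m, so Δφ = -347.0 / 30.90 = -11.230″.

Δφ = -11.2″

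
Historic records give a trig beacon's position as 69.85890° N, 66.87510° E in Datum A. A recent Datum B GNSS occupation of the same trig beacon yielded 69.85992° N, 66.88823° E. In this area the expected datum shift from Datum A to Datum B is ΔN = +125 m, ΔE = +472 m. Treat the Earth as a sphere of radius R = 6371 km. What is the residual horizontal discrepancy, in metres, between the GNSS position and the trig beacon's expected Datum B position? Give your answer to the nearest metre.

Observed coordinate differences: Δφ = +0.00102°, Δλ = +0.01313°.
Converting to metres (1° lat = 111195 m, cos φ = 0.344333): observed ΔN = 113.4 m, observed ΔE = 502.7 m.
Subtracting the expected shift leaves a residual of 113.4 − (125) = -11.6 m north and 502.7 − (472) = 30.7 m east.
Residual distance = √((-11.6)² + 30.7²) = 32.8 m.

33 m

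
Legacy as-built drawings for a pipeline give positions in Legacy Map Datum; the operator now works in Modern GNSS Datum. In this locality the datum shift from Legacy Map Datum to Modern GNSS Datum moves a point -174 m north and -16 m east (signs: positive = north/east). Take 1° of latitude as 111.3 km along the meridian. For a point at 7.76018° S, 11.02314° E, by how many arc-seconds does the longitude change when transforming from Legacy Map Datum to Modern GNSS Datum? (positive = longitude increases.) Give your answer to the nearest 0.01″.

Δλ = -0.52″

At latitude -7.76018°, cos φ = 0.990842.
1° of longitude at this latitude = 111.3 × cos φ = 110.28 km, so Δλ = -16.0 / 110280.7 = -0.0001451° = -0.522″.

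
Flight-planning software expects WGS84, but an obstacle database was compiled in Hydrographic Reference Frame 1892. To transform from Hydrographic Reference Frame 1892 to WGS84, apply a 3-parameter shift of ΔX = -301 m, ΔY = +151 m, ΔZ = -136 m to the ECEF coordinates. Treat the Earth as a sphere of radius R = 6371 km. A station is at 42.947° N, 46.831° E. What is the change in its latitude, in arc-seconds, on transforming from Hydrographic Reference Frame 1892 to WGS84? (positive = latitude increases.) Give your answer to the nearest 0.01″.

Δφ = -1.11″

sin φ = 0.681322, cos φ = 0.731984, sin λ = 0.729339, cos λ = 0.684153.
North component: ΔN = −sin φ cos λ·ΔX − sin φ sin λ·ΔY + cos φ·ΔZ = −(0.681322)(0.684153)(-301) − (0.681322)(0.729339)(151) + (0.731984)(-136) = -34.28 m.
1° of latitude spans πR/180 = 111195 m, so Δφ = -34.28 / 111195 × 3600 = -1.110″.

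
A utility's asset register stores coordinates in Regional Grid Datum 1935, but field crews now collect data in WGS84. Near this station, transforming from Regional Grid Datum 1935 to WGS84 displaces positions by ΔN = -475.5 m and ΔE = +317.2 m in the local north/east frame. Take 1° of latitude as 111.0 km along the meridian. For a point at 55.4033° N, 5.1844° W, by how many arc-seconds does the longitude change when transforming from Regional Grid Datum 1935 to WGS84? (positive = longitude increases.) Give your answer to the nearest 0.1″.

Δλ = 18.1″

At latitude 55.4033°, cos φ = 0.567796.
1° of longitude at this latitude = 111.0 × cos φ = 63.03 km, so Δλ = 317.2 / 63025.4 = 0.0050329° = 18.118″.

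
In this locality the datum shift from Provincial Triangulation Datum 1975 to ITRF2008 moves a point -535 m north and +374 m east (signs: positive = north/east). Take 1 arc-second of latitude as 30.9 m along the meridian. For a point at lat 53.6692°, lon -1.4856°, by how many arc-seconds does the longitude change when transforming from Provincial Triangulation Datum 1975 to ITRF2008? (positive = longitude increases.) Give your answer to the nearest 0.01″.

Δλ = 20.43″

At latitude 53.6692°, cos φ = 0.592446.
1″ of longitude at this latitude = 30.90 × cos φ = 18.3066 m, so Δλ = 374.0 / 18.3066 = 20.430″.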